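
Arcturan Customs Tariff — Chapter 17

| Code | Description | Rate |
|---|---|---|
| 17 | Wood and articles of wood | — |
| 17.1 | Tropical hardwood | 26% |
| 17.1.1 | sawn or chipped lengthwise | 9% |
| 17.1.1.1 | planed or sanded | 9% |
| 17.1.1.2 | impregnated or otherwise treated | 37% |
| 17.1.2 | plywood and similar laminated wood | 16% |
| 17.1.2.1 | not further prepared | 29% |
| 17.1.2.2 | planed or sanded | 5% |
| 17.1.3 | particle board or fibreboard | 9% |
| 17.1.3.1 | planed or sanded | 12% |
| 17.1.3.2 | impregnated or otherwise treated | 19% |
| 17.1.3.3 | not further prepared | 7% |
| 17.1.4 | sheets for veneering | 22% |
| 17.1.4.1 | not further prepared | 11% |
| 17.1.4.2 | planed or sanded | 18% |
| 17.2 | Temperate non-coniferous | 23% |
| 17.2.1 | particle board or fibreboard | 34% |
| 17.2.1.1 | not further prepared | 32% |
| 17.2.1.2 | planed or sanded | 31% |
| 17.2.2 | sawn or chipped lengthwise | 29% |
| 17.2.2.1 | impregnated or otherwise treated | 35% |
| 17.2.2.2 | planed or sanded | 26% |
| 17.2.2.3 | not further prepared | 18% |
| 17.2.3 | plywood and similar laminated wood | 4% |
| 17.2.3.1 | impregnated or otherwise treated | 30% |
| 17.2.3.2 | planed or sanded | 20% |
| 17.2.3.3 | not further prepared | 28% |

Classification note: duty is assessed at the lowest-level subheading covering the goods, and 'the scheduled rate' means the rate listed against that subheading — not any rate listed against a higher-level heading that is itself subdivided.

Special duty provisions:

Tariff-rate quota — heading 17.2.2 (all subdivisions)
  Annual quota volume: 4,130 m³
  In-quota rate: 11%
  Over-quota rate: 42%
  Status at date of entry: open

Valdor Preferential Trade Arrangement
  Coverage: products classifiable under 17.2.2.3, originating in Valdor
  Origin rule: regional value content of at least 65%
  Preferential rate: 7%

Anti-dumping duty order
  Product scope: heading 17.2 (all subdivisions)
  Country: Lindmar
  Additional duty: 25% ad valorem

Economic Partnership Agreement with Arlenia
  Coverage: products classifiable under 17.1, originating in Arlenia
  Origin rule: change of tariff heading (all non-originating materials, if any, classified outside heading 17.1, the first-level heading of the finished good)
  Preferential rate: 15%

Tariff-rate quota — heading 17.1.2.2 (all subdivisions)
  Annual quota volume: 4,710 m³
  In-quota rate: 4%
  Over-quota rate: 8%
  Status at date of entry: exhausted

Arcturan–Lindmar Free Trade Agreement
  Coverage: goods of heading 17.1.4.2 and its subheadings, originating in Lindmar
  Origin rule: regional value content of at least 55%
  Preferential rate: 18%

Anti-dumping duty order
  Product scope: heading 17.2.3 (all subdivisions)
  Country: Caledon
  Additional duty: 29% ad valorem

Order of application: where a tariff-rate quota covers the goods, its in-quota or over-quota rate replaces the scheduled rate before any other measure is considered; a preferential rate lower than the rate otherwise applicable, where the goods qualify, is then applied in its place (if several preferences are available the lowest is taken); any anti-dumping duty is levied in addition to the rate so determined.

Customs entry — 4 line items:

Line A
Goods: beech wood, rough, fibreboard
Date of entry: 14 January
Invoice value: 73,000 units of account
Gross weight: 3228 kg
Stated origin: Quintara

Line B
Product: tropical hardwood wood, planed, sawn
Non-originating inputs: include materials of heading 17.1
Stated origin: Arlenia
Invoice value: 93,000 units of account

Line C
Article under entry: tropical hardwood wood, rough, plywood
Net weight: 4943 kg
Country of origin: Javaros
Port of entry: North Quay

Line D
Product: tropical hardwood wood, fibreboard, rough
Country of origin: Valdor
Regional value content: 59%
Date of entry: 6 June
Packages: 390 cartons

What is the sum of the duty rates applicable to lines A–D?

77%

Line A: beech → 17.2; fibreboard → 17.2.1; rough → 17.2.1.1. Scheduled 32%. No special measure applies. → 32%.
Line B: tropical hardwood → 17.1; sawn → 17.1.1; planed → 17.1.1.1. Scheduled 9%. Arlenia agreement on 17.1: CTH not met. → 9%.
Line C: tropical hardwood → 17.1; plywood → 17.1.2; rough → 17.1.2.1. Scheduled 29%. No special measure applies. → 29%.
Line D: tropical hardwood → 17.1; fibreboard → 17.1.3; rough → 17.1.3.3. Scheduled 7%. Valdor agreement on 17.2.2.3: 17.1.3.3 not covered. → 7%.
Sum: 32% + 9% + 29% + 7% = 77%.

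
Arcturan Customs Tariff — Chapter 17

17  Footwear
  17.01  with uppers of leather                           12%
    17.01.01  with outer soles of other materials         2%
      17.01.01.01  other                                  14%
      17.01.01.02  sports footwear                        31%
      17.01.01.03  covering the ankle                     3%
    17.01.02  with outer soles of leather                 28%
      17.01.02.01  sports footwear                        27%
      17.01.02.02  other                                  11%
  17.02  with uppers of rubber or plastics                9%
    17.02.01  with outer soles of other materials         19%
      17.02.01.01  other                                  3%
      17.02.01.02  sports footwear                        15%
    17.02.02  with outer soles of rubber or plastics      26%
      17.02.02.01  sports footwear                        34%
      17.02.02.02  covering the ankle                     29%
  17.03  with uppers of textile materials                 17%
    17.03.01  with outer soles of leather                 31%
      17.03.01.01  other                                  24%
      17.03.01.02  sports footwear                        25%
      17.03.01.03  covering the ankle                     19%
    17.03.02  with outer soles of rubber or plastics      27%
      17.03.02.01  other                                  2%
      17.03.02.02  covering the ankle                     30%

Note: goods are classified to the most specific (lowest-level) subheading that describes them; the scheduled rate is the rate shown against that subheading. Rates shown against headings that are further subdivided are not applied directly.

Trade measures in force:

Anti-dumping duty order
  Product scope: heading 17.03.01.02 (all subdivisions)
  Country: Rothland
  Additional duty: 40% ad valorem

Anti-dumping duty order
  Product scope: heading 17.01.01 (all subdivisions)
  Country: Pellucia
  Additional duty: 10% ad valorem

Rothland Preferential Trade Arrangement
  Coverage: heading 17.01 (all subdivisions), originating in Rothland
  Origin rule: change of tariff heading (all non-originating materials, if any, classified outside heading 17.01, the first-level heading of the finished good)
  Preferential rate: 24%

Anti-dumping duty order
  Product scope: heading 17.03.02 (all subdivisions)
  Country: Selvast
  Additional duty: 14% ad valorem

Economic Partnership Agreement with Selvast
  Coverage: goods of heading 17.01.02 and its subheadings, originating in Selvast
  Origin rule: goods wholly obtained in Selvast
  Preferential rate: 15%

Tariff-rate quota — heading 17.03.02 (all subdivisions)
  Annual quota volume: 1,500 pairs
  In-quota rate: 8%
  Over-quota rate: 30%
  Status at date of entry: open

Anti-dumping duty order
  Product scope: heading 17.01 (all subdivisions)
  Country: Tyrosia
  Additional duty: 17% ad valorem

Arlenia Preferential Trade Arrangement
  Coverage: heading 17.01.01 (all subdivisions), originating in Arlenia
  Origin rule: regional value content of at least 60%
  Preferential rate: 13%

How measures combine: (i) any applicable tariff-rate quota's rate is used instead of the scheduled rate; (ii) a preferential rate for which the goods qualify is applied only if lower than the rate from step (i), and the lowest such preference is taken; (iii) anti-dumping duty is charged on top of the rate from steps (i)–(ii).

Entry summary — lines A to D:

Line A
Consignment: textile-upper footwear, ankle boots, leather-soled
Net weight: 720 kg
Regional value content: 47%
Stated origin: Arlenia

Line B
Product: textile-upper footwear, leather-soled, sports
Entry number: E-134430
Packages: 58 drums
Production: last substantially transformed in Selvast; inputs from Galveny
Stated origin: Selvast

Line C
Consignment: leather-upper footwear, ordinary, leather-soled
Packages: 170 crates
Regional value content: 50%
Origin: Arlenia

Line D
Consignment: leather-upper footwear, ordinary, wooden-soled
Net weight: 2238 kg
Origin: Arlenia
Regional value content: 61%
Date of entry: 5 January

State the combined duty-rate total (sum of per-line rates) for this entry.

68%

Line A: textile-upper → 17.03; leather-soled → 17.03.01; ankle boots → 17.03.01.03. Scheduled 19%. Arlenia agreement on 17.01.01: 17.03.01.03 not covered. → 19%.
Line B: textile-upper → 17.03; leather-soled → 17.03.01; sports → 17.03.01.02. Scheduled 25%. Selvast agreement on 17.01.02: 17.03.01.02 not covered. → 25%.
Line C: leather-upper → 17.01; leather-soled → 17.01.02; ordinary → 17.01.02.02. Scheduled 11%. Arlenia agreement on 17.01.01: 17.01.02.02 not covered. → 11%.
Line D: leather-upper → 17.01; wooden-soled → 17.01.01; ordinary → 17.01.01.01. Scheduled 14%. Arlenia agreement on 17.01.01: RVC ≥ 60% → 13% available; preferential 13%. → 13%.
Sum: 19% + 25% + 11% + 13% = 68%.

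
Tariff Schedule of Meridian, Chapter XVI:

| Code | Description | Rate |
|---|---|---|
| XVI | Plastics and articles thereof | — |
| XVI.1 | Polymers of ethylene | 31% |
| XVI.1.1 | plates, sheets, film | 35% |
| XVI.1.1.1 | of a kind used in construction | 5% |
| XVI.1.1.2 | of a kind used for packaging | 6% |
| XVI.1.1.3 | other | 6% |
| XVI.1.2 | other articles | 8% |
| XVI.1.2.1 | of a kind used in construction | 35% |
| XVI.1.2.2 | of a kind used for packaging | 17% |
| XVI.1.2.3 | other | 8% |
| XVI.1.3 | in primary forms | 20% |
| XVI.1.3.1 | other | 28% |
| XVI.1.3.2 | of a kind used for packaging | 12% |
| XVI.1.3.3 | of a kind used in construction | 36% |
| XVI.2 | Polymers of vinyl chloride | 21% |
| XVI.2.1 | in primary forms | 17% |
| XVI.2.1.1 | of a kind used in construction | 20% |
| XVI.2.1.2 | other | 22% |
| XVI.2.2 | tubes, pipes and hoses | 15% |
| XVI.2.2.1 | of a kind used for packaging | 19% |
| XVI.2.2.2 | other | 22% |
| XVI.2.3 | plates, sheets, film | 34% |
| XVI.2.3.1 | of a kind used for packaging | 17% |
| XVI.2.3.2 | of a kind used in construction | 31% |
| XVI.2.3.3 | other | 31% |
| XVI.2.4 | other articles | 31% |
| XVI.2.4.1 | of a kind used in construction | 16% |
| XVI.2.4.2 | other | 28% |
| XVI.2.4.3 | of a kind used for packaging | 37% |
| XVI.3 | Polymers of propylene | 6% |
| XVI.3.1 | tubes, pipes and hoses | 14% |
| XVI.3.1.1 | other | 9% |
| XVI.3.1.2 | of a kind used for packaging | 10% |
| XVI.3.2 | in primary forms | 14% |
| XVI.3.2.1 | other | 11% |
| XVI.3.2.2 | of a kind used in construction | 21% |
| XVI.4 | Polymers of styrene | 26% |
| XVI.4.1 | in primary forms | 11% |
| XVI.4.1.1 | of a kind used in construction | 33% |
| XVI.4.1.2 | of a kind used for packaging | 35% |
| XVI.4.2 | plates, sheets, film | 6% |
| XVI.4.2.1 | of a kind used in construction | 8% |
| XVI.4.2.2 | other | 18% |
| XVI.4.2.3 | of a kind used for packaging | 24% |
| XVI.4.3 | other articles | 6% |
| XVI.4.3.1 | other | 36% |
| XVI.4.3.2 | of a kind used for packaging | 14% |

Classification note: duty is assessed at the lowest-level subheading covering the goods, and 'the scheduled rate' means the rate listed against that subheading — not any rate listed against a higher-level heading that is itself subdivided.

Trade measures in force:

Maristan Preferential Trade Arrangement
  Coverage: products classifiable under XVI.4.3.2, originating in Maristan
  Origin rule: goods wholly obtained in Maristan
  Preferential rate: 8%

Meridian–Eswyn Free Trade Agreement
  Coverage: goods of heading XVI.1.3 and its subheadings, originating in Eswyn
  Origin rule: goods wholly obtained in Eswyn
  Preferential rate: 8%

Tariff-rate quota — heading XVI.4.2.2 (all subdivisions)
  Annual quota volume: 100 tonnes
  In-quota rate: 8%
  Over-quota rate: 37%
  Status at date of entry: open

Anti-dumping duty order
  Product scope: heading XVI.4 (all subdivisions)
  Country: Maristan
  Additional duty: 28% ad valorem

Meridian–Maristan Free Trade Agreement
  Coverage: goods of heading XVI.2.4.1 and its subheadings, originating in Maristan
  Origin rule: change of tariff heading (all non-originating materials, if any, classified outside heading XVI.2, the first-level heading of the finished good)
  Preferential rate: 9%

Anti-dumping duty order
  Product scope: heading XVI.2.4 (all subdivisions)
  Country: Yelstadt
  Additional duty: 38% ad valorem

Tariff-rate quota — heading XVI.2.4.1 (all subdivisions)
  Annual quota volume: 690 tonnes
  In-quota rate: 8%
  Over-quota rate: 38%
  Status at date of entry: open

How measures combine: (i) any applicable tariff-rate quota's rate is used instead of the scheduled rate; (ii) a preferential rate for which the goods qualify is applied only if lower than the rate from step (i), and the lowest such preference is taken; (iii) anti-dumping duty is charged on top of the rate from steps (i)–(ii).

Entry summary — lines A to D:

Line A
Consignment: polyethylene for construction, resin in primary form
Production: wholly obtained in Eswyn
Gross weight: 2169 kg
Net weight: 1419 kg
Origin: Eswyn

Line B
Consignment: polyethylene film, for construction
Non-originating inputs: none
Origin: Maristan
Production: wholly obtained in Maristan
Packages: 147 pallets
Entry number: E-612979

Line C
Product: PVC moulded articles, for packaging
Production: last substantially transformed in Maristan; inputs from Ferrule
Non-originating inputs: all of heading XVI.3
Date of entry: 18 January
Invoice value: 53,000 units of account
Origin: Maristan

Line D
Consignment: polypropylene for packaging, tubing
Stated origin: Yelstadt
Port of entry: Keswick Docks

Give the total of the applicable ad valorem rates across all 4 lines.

60%

Line A: polyethylene → XVI.1; resin in primary form → XVI.1.3; for construction → XVI.1.3.3. Scheduled 36%. Eswyn agreement on XVI.1.3: wholly obtained → 8% available; preferential 8%. → 8%.
Line B: polyethylene → XVI.1; film → XVI.1.1; for construction → XVI.1.1.1. Scheduled 5%. Maristan agreement on XVI.4.3.2: XVI.1.1.1 not covered; Maristan agreement on XVI.2.4.1: XVI.1.1.1 not covered. → 5%.
Line C: PVC → XVI.2; moulded articles → XVI.2.4; for packaging → XVI.2.4.3. Scheduled 37%. Maristan agreement on XVI.4.3.2: XVI.2.4.3 not covered; Maristan agreement on XVI.2.4.1: XVI.2.4.3 not covered. → 37%.
Line D: polypropylene → XVI.3; tubing → XVI.3.1; for packaging → XVI.3.1.2. Scheduled 10%. No special measure applies. → 10%.
Sum: 8% + 5% + 37% + 10% = 60%.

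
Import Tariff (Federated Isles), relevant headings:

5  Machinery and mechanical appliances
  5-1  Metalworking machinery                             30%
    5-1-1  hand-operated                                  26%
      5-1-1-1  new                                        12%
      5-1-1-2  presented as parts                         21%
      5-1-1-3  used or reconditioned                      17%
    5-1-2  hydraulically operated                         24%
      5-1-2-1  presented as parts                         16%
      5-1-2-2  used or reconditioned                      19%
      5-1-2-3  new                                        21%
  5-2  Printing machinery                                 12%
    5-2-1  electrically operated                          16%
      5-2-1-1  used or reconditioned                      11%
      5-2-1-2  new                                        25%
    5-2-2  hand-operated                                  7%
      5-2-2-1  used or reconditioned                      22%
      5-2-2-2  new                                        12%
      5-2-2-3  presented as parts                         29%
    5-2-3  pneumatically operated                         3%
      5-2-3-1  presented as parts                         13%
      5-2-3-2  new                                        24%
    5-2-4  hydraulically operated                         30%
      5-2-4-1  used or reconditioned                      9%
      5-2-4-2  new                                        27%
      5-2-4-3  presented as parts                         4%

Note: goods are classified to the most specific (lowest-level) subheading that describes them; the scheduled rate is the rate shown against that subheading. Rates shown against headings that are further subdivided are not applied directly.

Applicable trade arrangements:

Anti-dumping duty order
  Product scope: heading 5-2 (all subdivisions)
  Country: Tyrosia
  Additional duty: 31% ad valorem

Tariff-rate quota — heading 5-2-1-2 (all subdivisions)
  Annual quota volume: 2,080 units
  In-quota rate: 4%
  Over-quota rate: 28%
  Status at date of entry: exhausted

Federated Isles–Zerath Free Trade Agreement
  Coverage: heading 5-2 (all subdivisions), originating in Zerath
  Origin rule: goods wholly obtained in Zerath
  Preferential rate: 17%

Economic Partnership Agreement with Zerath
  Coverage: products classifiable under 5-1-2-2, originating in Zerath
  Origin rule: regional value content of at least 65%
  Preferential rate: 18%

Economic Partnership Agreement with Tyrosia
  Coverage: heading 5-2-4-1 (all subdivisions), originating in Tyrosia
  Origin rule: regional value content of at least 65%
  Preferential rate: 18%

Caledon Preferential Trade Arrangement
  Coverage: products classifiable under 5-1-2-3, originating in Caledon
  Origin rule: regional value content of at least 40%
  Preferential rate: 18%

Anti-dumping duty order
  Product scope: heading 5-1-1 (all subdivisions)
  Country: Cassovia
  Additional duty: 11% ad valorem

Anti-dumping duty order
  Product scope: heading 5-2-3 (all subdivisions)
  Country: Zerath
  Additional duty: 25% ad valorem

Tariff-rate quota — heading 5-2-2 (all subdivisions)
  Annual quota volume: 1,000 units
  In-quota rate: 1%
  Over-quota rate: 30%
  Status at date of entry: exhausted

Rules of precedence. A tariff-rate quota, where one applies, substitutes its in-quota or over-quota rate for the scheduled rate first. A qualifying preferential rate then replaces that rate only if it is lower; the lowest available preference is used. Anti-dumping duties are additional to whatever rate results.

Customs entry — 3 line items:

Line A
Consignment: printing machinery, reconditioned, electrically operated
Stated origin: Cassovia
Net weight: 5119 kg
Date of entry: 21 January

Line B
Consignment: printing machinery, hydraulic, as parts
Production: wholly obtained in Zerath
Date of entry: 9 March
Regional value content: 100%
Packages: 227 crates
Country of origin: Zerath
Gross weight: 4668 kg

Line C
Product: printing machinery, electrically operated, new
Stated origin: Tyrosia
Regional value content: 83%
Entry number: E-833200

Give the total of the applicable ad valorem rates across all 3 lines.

Line A: printing → 5-2; electrically operated → 5-2-1; reconditioned → 5-2-1-1. Scheduled 11%. No special measure applies. → 11%.
Line B: printing → 5-2; hydraulic → 5-2-4; as parts → 5-2-4-3. Scheduled 4%. Zerath agreement on 5-2: wholly obtained → 17% available; Zerath agreement on 5-1-2-2: 5-2-4-3 not covered; preference 17% not lower than 4% → no reduction. → 4%.
Line C: printing → 5-2; electrically operated → 5-2-1; new → 5-2-1-2. Scheduled 25%. quota on 5-2-1-2 exhausted → over-quota 28%; Tyrosia agreement on 5-2-4-1: 5-2-1-2 not covered; anti-dumping (Tyrosia, 5-2): +31%; total 28% + 31% = 59%. → 59%.
Sum: 11% + 4% + 59% = 74%.

74%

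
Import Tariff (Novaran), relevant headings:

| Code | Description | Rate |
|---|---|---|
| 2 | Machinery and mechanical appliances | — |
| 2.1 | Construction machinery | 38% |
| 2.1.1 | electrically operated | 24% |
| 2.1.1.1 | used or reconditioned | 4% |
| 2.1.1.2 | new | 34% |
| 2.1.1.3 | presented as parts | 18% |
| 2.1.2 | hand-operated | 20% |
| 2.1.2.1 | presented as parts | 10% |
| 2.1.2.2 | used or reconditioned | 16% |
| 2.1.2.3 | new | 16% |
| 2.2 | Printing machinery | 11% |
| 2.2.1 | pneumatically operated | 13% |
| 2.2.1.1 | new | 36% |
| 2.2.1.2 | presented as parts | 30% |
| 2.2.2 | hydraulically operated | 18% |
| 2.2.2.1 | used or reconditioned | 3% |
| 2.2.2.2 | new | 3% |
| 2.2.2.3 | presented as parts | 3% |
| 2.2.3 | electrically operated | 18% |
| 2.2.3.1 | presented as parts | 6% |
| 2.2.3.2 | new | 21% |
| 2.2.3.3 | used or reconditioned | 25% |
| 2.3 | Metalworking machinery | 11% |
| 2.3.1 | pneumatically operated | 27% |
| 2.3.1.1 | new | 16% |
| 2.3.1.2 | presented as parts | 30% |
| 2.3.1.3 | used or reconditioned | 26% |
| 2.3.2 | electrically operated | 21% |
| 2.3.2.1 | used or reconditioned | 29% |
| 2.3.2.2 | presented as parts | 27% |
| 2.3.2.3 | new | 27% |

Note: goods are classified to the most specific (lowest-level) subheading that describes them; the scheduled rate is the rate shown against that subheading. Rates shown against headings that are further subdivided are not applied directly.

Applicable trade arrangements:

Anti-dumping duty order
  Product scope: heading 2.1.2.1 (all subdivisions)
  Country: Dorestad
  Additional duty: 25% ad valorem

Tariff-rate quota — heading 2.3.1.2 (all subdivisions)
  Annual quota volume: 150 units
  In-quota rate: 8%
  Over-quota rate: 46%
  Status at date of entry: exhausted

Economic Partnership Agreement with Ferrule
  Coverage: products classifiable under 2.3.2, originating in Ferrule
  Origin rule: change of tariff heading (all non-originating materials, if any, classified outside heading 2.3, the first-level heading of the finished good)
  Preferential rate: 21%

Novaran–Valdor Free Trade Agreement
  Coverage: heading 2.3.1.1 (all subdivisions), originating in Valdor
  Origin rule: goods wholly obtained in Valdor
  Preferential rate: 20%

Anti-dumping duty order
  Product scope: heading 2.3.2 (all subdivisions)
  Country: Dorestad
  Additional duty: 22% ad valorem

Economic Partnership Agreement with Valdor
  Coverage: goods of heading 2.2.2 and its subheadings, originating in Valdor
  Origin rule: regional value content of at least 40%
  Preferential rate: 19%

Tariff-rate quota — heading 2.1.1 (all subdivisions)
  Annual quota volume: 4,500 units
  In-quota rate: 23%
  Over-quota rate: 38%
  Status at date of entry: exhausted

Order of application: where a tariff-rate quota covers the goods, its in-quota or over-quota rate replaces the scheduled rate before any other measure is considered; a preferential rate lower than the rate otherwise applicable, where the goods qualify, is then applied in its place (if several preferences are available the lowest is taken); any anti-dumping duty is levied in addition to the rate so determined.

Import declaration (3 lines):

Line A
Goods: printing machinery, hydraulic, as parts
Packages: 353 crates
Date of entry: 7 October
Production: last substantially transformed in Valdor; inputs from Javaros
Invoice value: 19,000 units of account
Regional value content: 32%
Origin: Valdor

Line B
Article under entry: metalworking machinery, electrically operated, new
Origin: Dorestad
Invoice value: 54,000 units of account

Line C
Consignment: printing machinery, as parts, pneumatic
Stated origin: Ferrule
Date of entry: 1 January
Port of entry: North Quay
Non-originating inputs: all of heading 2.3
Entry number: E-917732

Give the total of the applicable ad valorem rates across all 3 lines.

Line A: printing → 2.2; hydraulic → 2.2.2; as parts → 2.2.2.3. Scheduled 3%. Valdor agreement on 2.3.1.1: 2.2.2.3 not covered; Valdor agreement on 2.2.2: RVC < 40%. → 3%.
Line B: metalworking → 2.3; electrically operated → 2.3.2; new → 2.3.2.3. Scheduled 27%. anti-dumping (Dorestad, 2.3.2): +22%; total 27% + 22% = 49%. → 49%.
Line C: printing → 2.2; pneumatic → 2.2.1; as parts → 2.2.1.2. Scheduled 30%. Ferrule agreement on 2.3.2: 2.2.1.2 not covered. → 30%.
Sum: 3% + 49% + 30% = 82%.

82%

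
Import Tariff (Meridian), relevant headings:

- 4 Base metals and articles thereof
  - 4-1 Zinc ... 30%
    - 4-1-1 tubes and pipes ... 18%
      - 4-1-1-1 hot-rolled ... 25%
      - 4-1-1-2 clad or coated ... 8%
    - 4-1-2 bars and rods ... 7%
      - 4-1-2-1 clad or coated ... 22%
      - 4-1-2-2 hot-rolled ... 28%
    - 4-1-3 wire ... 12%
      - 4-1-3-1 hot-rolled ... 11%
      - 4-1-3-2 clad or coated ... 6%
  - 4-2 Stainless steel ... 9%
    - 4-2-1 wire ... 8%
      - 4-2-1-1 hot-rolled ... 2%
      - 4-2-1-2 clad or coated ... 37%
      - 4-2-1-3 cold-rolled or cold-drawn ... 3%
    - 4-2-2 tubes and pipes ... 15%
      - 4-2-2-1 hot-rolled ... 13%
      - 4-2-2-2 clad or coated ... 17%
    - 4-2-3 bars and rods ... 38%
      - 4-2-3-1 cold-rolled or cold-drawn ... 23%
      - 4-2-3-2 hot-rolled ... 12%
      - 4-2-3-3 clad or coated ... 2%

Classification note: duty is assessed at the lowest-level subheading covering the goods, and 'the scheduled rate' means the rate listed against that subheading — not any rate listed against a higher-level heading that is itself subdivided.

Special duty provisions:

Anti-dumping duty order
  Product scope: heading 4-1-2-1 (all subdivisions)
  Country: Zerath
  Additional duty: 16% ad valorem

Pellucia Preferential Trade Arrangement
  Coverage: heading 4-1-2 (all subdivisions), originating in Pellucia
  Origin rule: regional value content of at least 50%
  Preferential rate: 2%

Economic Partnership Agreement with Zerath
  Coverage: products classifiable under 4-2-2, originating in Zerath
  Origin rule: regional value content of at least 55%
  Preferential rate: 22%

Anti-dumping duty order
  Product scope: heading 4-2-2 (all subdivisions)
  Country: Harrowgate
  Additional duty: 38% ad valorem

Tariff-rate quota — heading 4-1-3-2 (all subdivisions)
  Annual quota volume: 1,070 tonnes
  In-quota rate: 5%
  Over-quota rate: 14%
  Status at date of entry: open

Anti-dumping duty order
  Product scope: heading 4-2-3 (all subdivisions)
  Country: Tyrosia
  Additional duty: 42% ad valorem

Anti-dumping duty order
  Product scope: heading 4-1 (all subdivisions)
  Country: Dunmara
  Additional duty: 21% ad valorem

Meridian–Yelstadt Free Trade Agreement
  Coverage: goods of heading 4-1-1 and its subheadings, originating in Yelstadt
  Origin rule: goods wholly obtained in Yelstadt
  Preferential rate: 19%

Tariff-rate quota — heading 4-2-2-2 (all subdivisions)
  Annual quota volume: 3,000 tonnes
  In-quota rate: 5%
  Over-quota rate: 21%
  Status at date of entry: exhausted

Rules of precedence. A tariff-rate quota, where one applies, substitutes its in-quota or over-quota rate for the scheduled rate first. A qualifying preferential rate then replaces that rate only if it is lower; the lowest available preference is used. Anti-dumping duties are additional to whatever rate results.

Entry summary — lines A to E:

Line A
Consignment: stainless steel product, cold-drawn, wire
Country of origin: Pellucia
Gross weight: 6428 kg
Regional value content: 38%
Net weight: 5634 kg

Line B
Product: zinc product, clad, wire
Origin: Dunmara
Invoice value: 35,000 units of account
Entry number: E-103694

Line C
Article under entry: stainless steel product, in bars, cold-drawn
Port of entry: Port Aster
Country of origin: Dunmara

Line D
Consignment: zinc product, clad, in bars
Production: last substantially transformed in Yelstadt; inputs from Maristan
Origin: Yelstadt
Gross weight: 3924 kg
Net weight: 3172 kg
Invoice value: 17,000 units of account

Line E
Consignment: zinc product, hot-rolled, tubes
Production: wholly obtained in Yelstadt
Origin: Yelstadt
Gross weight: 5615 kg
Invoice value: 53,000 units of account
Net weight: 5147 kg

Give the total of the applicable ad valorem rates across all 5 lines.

Line A: stainless steel → 4-2; wire → 4-2-1; cold-drawn → 4-2-1-3. Scheduled 3%. Pellucia agreement on 4-1-2: 4-2-1-3 not covered. → 3%.
Line B: zinc → 4-1; wire → 4-1-3; clad → 4-1-3-2. Scheduled 6%. quota on 4-1-3-2 open → in-quota 5%; anti-dumping (Dunmara, 4-1): +21%; total 5% + 21% = 26%. → 26%.
Line C: stainless steel → 4-2; in bars → 4-2-3; cold-drawn → 4-2-3-1. Scheduled 23%. No special measure applies. → 23%.
Line D: zinc → 4-1; in bars → 4-1-2; clad → 4-1-2-1. Scheduled 22%. Yelstadt agreement on 4-1-1: 4-1-2-1 not covered. → 22%.
Line E: zinc → 4-1; tubes → 4-1-1; hot-rolled → 4-1-1-1. Scheduled 25%. Yelstadt agreement on 4-1-1: wholly obtained → 19% available; preferential 19%. → 19%.
Sum: 3% + 26% + 23% + 22% + 19% = 93%.

93%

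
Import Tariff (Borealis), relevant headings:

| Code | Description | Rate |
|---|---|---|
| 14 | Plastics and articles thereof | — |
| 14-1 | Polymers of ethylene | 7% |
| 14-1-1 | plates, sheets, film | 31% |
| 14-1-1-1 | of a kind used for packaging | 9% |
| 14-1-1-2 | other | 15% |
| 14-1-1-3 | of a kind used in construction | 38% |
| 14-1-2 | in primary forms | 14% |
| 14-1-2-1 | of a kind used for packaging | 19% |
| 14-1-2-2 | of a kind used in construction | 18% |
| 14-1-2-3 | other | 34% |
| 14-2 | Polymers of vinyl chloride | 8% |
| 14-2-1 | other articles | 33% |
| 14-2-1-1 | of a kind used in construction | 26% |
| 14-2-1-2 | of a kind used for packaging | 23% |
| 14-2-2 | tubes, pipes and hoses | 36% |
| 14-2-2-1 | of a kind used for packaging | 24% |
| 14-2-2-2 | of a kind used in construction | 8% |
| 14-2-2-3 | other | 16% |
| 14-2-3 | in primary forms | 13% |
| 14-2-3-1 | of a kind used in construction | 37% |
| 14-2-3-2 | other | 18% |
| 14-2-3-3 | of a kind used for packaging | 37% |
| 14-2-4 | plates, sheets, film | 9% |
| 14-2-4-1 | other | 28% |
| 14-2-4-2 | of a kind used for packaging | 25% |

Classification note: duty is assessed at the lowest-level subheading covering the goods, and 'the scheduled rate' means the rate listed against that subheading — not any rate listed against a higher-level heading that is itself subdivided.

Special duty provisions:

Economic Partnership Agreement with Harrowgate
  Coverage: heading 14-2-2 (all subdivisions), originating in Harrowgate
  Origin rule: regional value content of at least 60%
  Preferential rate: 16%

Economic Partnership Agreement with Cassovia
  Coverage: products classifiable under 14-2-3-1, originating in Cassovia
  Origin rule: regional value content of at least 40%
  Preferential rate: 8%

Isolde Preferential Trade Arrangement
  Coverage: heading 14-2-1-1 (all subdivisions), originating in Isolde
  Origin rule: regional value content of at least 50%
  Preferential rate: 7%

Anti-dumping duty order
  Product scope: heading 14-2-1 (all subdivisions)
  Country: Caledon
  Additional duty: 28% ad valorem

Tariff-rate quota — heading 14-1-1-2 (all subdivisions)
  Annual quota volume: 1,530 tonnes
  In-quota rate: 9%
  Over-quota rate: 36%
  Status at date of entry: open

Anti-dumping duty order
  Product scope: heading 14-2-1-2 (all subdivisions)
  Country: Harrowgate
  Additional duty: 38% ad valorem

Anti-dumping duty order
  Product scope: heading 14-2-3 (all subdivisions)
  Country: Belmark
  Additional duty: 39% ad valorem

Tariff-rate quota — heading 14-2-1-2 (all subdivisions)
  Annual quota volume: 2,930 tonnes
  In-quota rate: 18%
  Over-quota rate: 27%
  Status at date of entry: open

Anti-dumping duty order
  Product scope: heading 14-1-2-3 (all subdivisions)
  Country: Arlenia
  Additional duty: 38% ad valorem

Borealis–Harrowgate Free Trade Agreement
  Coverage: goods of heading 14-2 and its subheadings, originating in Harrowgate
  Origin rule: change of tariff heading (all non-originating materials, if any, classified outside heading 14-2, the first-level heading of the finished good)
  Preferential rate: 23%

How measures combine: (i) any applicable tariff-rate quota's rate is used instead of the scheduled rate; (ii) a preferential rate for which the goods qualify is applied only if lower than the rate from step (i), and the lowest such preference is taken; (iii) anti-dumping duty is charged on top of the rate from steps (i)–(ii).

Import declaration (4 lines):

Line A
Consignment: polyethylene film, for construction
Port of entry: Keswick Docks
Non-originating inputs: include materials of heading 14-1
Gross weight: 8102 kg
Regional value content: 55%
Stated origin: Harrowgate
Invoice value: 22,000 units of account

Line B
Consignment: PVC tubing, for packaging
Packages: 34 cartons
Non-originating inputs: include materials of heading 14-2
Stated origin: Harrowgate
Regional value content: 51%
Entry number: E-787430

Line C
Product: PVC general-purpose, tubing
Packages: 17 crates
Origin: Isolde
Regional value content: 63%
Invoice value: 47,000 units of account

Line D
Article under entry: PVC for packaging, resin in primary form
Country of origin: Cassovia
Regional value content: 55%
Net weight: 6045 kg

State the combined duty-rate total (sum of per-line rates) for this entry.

Line A: polyethylene → 14-1; film → 14-1-1; for construction → 14-1-1-3. Scheduled 38%. Harrowgate agreement on 14-2-2: 14-1-1-3 not covered; Harrowgate agreement on 14-2: 14-1-1-3 not covered. → 38%.
Line B: PVC → 14-2; tubing → 14-2-2; for packaging → 14-2-2-1. Scheduled 24%. Harrowgate agreement on 14-2-2: RVC < 60%; Harrowgate agreement on 14-2: CTH not met. → 24%.
Line C: PVC → 14-2; tubing → 14-2-2; general-purpose → 14-2-2-3. Scheduled 16%. Isolde agreement on 14-2-1-1: 14-2-2-3 not covered. → 16%.
Line D: PVC → 14-2; resin in primary form → 14-2-3; for packaging → 14-2-3-3. Scheduled 37%. Cassovia agreement on 14-2-3-1: 14-2-3-3 not covered. → 37%.
Sum: 38% + 24% + 16% + 37% = 115%.

115%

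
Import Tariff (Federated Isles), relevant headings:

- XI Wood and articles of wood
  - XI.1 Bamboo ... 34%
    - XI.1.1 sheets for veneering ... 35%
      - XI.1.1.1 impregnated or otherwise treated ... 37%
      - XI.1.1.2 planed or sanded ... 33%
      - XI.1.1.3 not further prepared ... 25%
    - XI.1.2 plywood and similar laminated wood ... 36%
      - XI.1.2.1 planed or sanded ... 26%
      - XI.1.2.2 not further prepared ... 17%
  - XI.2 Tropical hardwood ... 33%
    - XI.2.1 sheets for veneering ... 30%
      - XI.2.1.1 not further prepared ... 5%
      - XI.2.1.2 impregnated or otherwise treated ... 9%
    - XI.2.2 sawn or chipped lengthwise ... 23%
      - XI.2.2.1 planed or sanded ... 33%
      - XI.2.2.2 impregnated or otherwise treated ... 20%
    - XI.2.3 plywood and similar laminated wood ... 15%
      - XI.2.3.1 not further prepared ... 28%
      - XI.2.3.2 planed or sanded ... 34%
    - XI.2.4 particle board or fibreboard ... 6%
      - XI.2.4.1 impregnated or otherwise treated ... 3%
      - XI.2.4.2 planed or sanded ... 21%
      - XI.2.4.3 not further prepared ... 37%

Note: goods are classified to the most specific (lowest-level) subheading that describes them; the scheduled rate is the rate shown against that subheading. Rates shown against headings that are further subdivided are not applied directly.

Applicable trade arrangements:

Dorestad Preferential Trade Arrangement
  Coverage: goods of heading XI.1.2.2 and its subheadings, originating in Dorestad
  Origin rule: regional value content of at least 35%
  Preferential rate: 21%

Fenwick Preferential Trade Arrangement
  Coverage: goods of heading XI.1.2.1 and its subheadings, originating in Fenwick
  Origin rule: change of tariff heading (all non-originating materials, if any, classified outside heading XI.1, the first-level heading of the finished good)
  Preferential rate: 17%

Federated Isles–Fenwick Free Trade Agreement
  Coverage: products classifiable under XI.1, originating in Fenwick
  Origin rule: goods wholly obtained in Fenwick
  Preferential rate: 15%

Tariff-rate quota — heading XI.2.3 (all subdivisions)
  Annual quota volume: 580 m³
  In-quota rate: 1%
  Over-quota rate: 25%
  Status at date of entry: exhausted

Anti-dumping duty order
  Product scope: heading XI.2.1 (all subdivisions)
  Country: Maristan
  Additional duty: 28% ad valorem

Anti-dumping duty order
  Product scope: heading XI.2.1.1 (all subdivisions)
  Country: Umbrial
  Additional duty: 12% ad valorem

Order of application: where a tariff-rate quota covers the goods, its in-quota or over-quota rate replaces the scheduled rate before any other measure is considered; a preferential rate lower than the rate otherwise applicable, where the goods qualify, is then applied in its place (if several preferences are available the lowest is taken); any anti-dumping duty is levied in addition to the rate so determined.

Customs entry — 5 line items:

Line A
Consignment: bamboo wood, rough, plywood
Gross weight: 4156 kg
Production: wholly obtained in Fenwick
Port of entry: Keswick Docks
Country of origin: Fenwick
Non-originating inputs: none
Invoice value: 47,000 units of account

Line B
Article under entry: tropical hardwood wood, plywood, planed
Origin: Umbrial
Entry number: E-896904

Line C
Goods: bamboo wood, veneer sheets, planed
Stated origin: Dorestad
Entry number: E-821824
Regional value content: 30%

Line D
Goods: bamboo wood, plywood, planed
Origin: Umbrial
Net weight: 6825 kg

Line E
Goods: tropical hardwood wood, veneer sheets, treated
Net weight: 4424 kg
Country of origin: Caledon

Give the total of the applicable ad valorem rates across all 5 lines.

Line A: bamboo → XI.1; plywood → XI.1.2; rough → XI.1.2.2. Scheduled 17%. Fenwick agreement on XI.1.2.1: XI.1.2.2 not covered; Fenwick agreement on XI.1: wholly obtained → 15% available; preferential 15%. → 15%.
Line B: tropical hardwood → XI.2; plywood → XI.2.3; planed → XI.2.3.2. Scheduled 34%. quota on XI.2.3 exhausted → over-quota 25%. → 25%.
Line C: bamboo → XI.1; veneer sheets → XI.1.1; planed → XI.1.1.2. Scheduled 33%. Dorestad agreement on XI.1.2.2: XI.1.1.2 not covered. → 33%.
Line D: bamboo → XI.1; plywood → XI.1.2; planed → XI.1.2.1. Scheduled 26%. No special measure applies. → 26%.
Line E: tropical hardwood → XI.2; veneer sheets → XI.2.1; treated → XI.2.1.2. Scheduled 9%. No special measure applies. → 9%.
Sum: 15% + 25% + 33% + 26% + 9% = 108%.

108%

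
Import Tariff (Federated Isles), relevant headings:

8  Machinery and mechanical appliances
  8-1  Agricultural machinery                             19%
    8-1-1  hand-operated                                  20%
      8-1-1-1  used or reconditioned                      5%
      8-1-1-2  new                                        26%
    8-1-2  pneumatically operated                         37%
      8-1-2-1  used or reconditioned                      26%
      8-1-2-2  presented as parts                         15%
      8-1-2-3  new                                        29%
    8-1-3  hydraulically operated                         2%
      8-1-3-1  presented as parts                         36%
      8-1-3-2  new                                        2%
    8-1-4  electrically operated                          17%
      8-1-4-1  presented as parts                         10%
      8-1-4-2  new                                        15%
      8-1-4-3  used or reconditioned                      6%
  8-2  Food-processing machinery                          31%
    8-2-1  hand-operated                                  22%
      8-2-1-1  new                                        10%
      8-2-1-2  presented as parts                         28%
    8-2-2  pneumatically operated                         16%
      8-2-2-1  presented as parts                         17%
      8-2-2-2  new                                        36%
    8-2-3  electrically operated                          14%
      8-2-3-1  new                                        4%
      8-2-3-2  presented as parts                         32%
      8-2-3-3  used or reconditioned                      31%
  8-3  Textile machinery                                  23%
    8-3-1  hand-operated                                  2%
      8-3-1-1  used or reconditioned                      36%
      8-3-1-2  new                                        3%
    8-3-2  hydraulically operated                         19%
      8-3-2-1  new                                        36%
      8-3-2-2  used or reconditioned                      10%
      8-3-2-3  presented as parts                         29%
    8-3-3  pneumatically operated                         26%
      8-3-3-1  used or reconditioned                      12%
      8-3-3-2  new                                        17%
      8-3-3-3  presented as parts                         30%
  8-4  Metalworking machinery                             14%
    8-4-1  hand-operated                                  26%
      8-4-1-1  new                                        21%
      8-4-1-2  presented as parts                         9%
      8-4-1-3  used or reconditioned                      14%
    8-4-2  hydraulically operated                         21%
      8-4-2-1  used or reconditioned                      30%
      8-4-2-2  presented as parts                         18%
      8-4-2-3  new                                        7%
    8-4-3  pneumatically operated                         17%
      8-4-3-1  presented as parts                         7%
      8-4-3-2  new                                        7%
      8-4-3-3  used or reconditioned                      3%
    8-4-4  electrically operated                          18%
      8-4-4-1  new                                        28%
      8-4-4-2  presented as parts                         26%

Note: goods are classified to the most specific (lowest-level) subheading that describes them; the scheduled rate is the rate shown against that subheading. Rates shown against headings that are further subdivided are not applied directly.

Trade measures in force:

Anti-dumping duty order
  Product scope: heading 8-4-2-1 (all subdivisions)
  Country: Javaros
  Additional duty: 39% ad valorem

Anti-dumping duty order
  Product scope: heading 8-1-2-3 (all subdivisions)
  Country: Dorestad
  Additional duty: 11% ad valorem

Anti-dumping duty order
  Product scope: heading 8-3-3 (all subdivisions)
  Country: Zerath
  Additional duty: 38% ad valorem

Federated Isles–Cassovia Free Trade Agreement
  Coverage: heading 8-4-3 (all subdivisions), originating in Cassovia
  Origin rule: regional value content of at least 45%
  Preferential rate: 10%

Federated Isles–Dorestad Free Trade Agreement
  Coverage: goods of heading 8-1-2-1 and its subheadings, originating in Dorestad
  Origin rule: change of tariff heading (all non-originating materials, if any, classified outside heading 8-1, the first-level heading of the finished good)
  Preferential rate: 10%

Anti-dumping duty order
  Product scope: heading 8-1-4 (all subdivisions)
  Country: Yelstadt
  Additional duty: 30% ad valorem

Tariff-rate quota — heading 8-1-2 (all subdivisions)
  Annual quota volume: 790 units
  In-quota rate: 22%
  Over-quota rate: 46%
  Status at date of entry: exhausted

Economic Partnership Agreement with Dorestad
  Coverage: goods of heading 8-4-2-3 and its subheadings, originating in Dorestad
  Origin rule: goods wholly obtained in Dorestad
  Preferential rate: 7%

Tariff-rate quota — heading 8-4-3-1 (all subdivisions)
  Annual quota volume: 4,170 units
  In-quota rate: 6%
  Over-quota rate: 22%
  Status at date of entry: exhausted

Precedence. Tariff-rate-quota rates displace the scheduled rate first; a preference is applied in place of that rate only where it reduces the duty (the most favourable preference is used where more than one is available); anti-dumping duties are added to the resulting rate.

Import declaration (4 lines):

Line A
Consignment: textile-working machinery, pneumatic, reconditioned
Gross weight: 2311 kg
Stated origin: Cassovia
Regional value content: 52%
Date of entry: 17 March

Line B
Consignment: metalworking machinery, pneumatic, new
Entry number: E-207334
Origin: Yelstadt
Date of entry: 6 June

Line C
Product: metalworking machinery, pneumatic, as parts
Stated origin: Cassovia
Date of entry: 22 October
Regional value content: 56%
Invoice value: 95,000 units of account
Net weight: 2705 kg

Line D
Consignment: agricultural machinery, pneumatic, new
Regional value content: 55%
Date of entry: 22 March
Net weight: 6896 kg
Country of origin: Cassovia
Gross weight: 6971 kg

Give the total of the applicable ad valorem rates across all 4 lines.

Line A: textile-working → 8-3; pneumatic → 8-3-3; reconditioned → 8-3-3-1. Scheduled 12%. Cassovia agreement on 8-4-3: 8-3-3-1 not covered. → 12%.
Line B: metalworking → 8-4; pneumatic → 8-4-3; new → 8-4-3-2. Scheduled 7%. No special measure applies. → 7%.
Line C: metalworking → 8-4; pneumatic → 8-4-3; as parts → 8-4-3-1. Scheduled 7%. quota on 8-4-3-1 exhausted → over-quota 22%; Cassovia agreement on 8-4-3: RVC ≥ 45% → 10% available; preferential 10%. → 10%.
Line D: agricultural → 8-1; pneumatic → 8-1-2; new → 8-1-2-3. Scheduled 29%. quota on 8-1-2 exhausted → over-quota 46%; Cassovia agreement on 8-4-3: 8-1-2-3 not covered. → 46%.
Sum: 12% + 7% + 10% + 46% = 75%.

75%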